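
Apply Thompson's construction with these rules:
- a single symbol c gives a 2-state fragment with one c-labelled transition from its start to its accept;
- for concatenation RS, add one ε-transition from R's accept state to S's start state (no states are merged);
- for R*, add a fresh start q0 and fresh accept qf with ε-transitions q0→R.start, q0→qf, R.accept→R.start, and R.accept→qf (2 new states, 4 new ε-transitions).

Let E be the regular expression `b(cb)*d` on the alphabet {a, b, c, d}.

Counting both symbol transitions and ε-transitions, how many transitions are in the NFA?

11

Per subexpression:
Each of the 4 symbol leaves contributes 1 transition (1 symbol, 0 ε).
  cb = 3 transitions (2 symbol, 1 ε)
  (cb)* = 7 transitions (2 symbol, 5 ε)
  b(cb)*d = 11 transitions (4 symbol, 7 ε)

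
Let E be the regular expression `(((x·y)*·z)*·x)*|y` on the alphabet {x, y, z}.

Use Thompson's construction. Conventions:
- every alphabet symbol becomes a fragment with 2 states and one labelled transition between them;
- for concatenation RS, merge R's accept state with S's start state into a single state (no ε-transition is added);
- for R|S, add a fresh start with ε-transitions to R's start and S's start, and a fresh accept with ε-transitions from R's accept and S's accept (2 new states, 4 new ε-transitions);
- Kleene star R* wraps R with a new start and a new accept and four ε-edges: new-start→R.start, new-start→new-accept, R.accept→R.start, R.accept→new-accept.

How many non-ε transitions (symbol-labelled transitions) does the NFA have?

5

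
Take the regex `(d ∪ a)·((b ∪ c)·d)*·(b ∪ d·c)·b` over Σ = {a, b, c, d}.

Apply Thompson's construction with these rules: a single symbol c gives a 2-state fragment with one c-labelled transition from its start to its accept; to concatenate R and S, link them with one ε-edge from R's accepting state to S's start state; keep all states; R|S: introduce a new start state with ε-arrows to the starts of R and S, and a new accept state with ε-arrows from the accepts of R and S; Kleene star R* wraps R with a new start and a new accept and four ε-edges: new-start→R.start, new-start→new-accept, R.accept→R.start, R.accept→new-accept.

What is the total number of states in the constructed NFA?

Recursing over subexpressions:
Each of the 9 symbol leaves contributes a 2-state fragment.
  d ∪ a = 6 states
  b ∪ c = 6 states
  (b ∪ c)·d = 8 states
  ((b ∪ c)·d)* = 10 states
  d·c = 4 states
  b ∪ d·c = 8 states
  (d ∪ a)·((b ∪ c)·d)*·(b ∪ d·c)·b = 26 states

26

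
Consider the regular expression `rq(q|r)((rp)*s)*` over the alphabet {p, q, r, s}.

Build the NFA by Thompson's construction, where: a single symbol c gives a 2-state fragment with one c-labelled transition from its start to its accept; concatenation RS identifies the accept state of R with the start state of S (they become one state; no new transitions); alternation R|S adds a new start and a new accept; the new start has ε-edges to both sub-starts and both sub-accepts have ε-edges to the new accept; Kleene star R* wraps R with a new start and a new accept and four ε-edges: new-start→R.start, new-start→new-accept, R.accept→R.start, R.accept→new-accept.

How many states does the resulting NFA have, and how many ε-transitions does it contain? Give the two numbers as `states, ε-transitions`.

Building bottom-up:
Each of the 7 symbol leaves contributes 2 states and 0 ε-transitions.
  q|r → 6 states, 4 ε-transitions
  rp → 3 states, 0 ε-transitions
  (rp)* → 5 states, 4 ε-transitions
  (rp)*s → 6 states, 4 ε-transitions
  ((rp)*s)* → 8 states, 8 ε-transitions
  rq(q|r)((rp)*s)* → 15 states, 12 ε-transitions

15, 12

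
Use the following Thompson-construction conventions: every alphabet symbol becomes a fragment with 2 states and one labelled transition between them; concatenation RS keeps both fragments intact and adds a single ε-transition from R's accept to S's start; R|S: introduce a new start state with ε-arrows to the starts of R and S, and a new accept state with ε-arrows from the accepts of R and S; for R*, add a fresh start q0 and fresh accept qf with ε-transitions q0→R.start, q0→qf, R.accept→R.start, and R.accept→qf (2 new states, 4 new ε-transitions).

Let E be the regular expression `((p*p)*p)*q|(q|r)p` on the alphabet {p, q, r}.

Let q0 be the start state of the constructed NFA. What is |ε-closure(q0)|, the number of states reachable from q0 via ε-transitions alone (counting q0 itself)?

14

Compute the ε-closure size of each fragment's start state recursively; a symbol fragment's start has no outgoing ε-edge, so its closure is just itself (size 1).
  p* — the star's fresh start ε-reaches both the body's start and the fresh accept: C = 2 + 1 = 3
  p*p — the left operand accepts ε, so the closure extends into the next operand (via the concat ε-link); C = 3 + 1 = 4
  (p*p)* — new start has ε-edges to the inner start and to the new accept, so C = 2 + 4 = 6
  (p*p)*p — the left operand accepts ε, so the closure extends into the next operand (via the concat ε-link); C = 6 + 1 = 7
  ((p*p)*p)* — C = 1 (new start) + 7 (body) + 1 (new accept) = 9
  ((p*p)*p)*q — the left operand accepts ε, so the closure extends into the next operand (via the concat ε-link); C = 9 + 1 = 10
  q|r — C = 1 + 1 + 1 = 3 (the new accept is not ε-reachable since no branch accepts ε)
  (q|r)p — C equals the left operand's closure size = 3 (its accept is not ε-reachable, so the closure stops there)
  ((p*p)*p)*q|(q|r)p — new start ε-reaches every alternative's start; none of them accept ε, so the new accept is not reached: C = 1 + 10 + 3 = 14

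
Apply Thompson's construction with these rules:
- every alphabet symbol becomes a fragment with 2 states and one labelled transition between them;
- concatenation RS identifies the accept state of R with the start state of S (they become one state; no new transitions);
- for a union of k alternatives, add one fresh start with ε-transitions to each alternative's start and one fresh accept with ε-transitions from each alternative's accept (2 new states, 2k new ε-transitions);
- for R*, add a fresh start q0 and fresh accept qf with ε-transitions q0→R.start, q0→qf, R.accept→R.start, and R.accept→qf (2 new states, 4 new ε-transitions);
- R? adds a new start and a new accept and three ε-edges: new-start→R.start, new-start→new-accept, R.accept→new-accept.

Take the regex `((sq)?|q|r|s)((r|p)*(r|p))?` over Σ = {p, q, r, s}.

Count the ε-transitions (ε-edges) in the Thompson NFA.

26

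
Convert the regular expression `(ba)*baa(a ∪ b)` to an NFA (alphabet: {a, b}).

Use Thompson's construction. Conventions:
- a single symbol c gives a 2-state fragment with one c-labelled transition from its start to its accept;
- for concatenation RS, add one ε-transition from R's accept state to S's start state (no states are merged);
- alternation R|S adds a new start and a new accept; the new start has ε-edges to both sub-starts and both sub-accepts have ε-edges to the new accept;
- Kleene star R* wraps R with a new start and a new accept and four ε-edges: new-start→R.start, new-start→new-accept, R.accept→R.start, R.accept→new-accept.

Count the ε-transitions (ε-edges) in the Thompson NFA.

By structural recursion:
Each of the 7 symbol leaves contributes 0 ε-transitions.
  ba = 1 ε-transition
  (ba)* = 5 ε-transitions
  a ∪ b = 4 ε-transitions
  (ba)*baa(a ∪ b) = 13 ε-transitions

13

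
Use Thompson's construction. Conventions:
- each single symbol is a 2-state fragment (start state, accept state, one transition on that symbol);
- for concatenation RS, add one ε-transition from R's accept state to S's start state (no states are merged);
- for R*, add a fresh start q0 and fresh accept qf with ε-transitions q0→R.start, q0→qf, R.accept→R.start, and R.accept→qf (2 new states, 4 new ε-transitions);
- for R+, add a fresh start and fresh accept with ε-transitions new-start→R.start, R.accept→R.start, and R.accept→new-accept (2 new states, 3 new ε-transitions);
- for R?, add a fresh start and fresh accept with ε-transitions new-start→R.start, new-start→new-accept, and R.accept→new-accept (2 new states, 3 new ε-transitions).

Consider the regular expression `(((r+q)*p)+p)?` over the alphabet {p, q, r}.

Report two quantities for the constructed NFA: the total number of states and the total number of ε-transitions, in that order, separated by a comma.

16, 16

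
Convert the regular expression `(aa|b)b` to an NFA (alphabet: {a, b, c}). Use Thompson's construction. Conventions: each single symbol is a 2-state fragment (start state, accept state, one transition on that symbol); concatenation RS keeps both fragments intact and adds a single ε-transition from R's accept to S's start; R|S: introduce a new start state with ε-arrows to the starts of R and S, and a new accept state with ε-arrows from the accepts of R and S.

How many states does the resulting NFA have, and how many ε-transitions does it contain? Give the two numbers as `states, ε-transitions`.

10, 6

Recursing over subexpressions:
Each of the 4 symbol leaves contributes 2 states and 0 ε-transitions.
  aa → 4 states, 1 ε-transition
  aa|b → 8 states, 5 ε-transitions
  (aa|b)b → 10 states, 6 ε-transitions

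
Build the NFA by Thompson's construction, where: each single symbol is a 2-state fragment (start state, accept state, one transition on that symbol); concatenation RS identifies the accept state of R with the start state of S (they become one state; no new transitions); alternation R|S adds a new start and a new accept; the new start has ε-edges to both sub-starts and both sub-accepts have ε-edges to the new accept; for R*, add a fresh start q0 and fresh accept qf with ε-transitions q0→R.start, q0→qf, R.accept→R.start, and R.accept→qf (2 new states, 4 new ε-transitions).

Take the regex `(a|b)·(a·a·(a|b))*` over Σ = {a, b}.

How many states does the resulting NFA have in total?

15

Bottom-up over the parse tree:
Each of the 6 symbol leaves contributes a 2-state fragment.
  a|b : 6 states
  a|b : 6 states
  a·a·(a|b) : 8 states
  (a·a·(a|b))* : 10 states
  (a|b)·(a·a·(a|b))* : 15 states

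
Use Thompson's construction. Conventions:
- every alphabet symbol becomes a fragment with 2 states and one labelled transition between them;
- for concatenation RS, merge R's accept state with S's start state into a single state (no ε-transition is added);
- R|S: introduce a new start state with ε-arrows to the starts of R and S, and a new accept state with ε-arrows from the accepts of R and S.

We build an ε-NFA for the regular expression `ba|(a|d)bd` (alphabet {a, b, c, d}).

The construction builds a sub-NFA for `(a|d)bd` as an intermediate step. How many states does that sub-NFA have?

8

Fragment for `(a|d)bd`:
Each of the 4 symbol leaves contributes a 2-state fragment.
  a|d : 6 states
  (a|d)bd : 8 states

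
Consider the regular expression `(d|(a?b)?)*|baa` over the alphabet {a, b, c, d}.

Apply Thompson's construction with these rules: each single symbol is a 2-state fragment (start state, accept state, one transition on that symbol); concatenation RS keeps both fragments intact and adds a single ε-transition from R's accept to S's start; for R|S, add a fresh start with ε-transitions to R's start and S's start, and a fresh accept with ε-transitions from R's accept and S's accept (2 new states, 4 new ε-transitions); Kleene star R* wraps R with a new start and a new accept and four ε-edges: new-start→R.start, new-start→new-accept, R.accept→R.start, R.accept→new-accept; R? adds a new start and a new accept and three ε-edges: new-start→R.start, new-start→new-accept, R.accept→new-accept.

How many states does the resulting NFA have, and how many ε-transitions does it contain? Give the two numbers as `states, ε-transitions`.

Recursing over subexpressions:
Each of the 6 symbol leaves contributes 2 states and 0 ε-transitions.
  a? → 4 states, 3 ε-transitions
  a?b → 6 states, 4 ε-transitions
  (a?b)? → 8 states, 7 ε-transitions
  d|(a?b)? → 12 states, 11 ε-transitions
  (d|(a?b)?)* → 14 states, 15 ε-transitions
  baa → 6 states, 2 ε-transitions
  (d|(a?b)?)*|baa → 22 states, 21 ε-transitions

22, 21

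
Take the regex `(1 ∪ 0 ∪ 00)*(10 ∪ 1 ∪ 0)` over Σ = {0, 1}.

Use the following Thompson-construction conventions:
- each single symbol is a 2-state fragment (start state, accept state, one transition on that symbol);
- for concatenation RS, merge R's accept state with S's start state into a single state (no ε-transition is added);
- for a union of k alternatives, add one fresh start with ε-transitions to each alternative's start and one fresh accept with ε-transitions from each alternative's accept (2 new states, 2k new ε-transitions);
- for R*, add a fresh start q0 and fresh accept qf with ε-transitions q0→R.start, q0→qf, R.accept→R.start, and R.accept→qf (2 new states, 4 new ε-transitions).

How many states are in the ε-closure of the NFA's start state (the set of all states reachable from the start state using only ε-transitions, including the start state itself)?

9

Compute the ε-closure size of each fragment's start state recursively; a symbol fragment's start has no outgoing ε-edge, so its closure is just itself (size 1).
  00 — |ε-closure| equals the left operand's closure size = 1 (its accept is not ε-reachable, so the closure stops there)
  1 ∪ 0 ∪ 00 — new start ε-reaches every alternative's start; none of them accept ε, so the new accept is not reached: |ε-closure| = 1 + 1 + 1 + 1 = 4
  (1 ∪ 0 ∪ 00)* — the star's fresh start ε-reaches both the body's start and the fresh accept: |ε-closure| = 2 + 4 = 6
  10 — |ε-closure| equals the left operand's closure size = 1 (its accept is not ε-reachable, so the closure stops there)
  10 ∪ 1 ∪ 0 — new start ε-reaches every alternative's start; none of them accept ε, so the new accept is not reached: |ε-closure| = 1 + 1 + 1 + 1 = 4
  (1 ∪ 0 ∪ 00)*(10 ∪ 1 ∪ 0) — |ε-closure| = 6 + (4−1) = 9 (closure spills across the concat boundary because the left factor accepts ε)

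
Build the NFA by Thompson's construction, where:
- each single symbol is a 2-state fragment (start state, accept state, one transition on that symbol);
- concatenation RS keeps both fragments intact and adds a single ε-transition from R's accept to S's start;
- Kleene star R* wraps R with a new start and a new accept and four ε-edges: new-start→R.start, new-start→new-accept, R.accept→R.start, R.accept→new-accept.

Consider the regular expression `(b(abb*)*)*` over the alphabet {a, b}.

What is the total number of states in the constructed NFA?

14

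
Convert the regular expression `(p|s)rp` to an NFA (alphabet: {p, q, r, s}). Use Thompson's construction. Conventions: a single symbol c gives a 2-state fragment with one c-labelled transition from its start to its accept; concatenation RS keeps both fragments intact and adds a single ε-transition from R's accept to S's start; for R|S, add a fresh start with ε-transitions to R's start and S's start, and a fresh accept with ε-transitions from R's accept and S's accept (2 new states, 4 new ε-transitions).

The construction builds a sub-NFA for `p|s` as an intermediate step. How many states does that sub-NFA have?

Fragment for `p|s`:
Each of the 2 symbol leaves contributes a 2-state fragment.
  p|s → 6 states

6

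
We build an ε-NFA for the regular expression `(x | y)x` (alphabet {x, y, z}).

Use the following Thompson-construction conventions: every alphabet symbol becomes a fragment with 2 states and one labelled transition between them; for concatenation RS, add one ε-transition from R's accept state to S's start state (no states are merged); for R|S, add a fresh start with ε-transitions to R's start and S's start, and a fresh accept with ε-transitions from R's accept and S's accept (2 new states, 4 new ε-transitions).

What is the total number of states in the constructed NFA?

Recursing over subexpressions:
Each of the 3 symbol leaves contributes a 2-state fragment.
  x | y = 6 states
  (x | y)x = 8 states

8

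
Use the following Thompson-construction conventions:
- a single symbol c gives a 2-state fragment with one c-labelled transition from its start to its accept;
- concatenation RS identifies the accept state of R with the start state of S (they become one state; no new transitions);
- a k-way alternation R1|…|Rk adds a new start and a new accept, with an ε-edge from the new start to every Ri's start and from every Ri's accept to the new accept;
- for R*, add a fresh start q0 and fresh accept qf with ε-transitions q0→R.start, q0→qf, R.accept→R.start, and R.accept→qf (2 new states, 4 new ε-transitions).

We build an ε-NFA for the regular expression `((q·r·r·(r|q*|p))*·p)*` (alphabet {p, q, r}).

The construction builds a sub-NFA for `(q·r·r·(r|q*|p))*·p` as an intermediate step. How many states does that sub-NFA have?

16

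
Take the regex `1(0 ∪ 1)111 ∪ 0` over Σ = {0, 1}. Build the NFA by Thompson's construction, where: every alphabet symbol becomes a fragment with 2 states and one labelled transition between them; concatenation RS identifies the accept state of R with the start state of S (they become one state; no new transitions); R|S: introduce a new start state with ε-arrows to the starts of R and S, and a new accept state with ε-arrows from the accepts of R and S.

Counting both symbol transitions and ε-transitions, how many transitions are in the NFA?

15

Building bottom-up:
Each of the 7 symbol leaves contributes 1 transition (1 symbol, 0 ε).
  0 ∪ 1 — 6 transitions (2 symbol, 4 ε)
  1(0 ∪ 1)111 — 10 transitions (6 symbol, 4 ε)
  1(0 ∪ 1)111 ∪ 0 — 15 transitions (7 symbol, 8 ε)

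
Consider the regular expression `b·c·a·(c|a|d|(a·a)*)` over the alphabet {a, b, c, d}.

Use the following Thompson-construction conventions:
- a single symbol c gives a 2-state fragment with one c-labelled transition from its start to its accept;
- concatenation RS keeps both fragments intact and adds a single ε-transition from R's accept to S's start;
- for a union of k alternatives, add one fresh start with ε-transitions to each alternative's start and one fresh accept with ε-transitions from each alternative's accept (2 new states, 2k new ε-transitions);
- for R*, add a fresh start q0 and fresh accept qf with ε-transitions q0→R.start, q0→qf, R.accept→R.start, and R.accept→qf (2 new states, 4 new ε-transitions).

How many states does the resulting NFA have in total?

20

Bottom-up over the parse tree:
Each of the 8 symbol leaves contributes a 2-state fragment.
  a·a → 4 states
  (a·a)* → 6 states
  c|a|d|(a·a)* → 14 states
  b·c·a·(c|a|d|(a·a)*) → 20 states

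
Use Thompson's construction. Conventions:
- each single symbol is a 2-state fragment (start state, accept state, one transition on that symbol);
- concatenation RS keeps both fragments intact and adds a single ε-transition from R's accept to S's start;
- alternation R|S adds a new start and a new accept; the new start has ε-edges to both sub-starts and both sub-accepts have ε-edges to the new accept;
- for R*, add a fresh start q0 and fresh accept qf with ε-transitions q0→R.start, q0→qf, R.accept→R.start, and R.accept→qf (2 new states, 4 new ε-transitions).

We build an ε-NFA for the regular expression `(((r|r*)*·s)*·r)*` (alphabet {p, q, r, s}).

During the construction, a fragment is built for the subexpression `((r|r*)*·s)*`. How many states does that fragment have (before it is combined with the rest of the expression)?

14

Fragment for `((r|r*)*·s)*`:
Each of the 3 symbol leaves contributes a 2-state fragment.
  r* : 4 states
  r|r* : 8 states
  (r|r*)* : 10 states
  (r|r*)*·s : 12 states
  ((r|r*)*·s)* : 14 states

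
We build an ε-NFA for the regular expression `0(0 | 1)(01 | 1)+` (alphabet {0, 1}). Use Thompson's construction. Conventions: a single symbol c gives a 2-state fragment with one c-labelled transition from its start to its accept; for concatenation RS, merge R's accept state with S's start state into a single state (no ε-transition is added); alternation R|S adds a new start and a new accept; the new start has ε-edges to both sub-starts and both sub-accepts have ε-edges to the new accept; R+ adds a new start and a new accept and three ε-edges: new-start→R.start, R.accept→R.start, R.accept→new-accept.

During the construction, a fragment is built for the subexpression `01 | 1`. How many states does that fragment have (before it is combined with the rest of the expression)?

Fragment for `01 | 1`:
Each of the 3 symbol leaves contributes a 2-state fragment.
  01 → 3 states
  01 | 1 → 7 states

7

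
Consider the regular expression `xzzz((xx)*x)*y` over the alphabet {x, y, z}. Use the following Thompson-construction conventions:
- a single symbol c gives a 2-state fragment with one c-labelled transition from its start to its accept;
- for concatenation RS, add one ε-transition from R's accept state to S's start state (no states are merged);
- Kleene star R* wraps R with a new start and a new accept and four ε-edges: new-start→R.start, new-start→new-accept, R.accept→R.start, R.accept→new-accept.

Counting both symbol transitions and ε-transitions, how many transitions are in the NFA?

23

By structural recursion:
Each of the 8 symbol leaves contributes 1 transition (1 symbol, 0 ε).
  xx = 3 transitions (2 symbol, 1 ε)
  (xx)* = 7 transitions (2 symbol, 5 ε)
  (xx)*x = 9 transitions (3 symbol, 6 ε)
  ((xx)*x)* = 13 transitions (3 symbol, 10 ε)
  xzzz((xx)*x)*y = 23 transitions (8 symbol, 15 ε)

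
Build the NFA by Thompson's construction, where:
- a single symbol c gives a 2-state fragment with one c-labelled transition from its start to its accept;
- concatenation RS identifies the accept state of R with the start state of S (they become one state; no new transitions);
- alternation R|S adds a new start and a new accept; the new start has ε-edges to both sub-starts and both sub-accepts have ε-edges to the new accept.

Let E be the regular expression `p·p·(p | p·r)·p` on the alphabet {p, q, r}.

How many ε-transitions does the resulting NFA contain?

4

Building bottom-up:
Each of the 6 symbol leaves contributes 0 ε-transitions.
  p·r → 0 ε-transitions
  p | p·r → 4 ε-transitions
  p·p·(p | p·r)·p → 4 ε-transitions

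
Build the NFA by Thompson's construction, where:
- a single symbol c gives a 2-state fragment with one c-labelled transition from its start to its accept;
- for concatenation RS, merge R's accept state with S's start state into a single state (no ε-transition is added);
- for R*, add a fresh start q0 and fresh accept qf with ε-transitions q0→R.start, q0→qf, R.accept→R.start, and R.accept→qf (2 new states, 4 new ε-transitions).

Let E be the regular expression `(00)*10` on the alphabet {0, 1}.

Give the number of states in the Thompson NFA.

7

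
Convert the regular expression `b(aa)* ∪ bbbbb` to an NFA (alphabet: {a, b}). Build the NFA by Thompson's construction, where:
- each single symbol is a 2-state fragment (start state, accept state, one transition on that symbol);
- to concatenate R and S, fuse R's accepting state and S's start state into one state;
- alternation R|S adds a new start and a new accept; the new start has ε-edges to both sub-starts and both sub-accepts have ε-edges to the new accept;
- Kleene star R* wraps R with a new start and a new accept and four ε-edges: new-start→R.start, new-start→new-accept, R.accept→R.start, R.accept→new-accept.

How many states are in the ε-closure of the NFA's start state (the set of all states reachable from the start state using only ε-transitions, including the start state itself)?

3

Compute the ε-closure size of each fragment's start state recursively; a symbol fragment's start has no outgoing ε-edge, so its closure is just itself (size 1).
  aa : same as the first factor's closure: C = 1
  (aa)* : C = 1 (new start) + 1 (body) + 1 (new accept) = 3
  b(aa)* : C equals the left operand's closure size = 1 (its accept is not ε-reachable, so the closure stops there)
  bbbbb : same as the first factor's closure: C = 1
  b(aa)* ∪ bbbbb : new start ε-reaches every alternative's start; none of them accept ε, so the new accept is not reached: C = 1 + 1 + 1 = 3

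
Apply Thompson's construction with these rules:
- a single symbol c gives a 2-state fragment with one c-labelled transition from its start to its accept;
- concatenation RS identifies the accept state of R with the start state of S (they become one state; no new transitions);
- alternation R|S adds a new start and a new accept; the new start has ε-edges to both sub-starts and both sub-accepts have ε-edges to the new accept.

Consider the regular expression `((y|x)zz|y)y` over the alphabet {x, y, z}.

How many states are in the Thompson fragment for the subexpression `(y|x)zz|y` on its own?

Fragment for `(y|x)zz|y`:
Each of the 5 symbol leaves contributes a 2-state fragment.
  y|x — 6 states
  (y|x)zz — 8 states
  (y|x)zz|y — 12 states

12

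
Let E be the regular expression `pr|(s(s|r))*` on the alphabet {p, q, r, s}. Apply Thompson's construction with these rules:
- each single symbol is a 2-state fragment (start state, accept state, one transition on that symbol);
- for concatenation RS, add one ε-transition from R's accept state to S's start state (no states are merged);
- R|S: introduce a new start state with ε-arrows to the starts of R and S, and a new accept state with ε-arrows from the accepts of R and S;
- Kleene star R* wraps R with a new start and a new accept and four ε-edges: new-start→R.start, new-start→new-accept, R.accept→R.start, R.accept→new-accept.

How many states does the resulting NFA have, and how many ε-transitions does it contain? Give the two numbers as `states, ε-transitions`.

16, 14

Building bottom-up:
Each of the 5 symbol leaves contributes 2 states and 0 ε-transitions.
  pr — 4 states, 1 ε-transition
  s|r — 6 states, 4 ε-transitions
  s(s|r) — 8 states, 5 ε-transitions
  (s(s|r))* — 10 states, 9 ε-transitions
  pr|(s(s|r))* — 16 states, 14 ε-transitions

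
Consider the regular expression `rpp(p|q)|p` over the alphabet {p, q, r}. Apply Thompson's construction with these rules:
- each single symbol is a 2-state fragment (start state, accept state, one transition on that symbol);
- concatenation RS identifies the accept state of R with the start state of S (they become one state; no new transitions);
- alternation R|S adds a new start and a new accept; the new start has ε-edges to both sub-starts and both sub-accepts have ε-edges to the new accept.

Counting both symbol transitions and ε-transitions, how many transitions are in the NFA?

14

By structural recursion:
Each of the 6 symbol leaves contributes 1 transition (1 symbol, 0 ε).
  p|q = 6 transitions (2 symbol, 4 ε)
  rpp(p|q) = 9 transitions (5 symbol, 4 ε)
  rpp(p|q)|p = 14 transitions (6 symbol, 8 ε)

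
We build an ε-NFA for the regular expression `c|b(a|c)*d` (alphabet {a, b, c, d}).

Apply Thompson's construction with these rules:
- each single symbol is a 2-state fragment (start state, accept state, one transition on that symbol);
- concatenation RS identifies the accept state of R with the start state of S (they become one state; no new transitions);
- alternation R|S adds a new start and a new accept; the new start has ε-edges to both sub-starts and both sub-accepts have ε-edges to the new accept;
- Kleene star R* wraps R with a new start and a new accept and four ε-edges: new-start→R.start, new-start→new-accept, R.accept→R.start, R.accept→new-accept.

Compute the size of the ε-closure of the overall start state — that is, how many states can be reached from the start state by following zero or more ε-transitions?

3

Work bottom-up. For each fragment F, track |ε-closure(F.start)| and whether F's accept lies in that closure (i.e. whether F accepts ε). A single-symbol fragment has closure size 1 and does not accept ε.
  a|c — C = 1 + 1 + 1 = 3 (the new accept is not ε-reachable since no branch accepts ε)
  (a|c)* — the star's fresh start ε-reaches both the body's start and the fresh accept: C = 2 + 3 = 5
  b(a|c)*d — same as the first factor's closure: C = 1
  c|b(a|c)*d — C = 1 + 1 + 1 = 3 (the new accept is not ε-reachable since no branch accepts ε)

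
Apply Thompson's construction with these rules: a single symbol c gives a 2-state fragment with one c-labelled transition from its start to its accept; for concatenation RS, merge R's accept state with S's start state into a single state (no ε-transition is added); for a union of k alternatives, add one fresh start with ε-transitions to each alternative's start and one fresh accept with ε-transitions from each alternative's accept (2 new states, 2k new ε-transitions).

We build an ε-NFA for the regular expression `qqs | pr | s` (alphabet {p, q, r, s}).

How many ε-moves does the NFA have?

6

Per subexpression:
Each of the 6 symbol leaves contributes 0 ε-transitions.
  qqs → 0 ε-transitions
  pr → 0 ε-transitions
  qqs | pr | s → 6 ε-transitions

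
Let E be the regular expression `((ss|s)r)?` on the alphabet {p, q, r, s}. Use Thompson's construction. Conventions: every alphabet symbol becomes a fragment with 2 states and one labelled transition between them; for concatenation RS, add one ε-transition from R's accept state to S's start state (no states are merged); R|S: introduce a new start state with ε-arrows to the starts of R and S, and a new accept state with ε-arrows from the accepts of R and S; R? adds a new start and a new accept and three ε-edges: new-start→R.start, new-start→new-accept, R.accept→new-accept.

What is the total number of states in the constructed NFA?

12

Per subexpression:
Each of the 4 symbol leaves contributes a 2-state fragment.
  ss : 4 states
  ss|s : 8 states
  (ss|s)r : 10 states
  ((ss|s)r)? : 12 states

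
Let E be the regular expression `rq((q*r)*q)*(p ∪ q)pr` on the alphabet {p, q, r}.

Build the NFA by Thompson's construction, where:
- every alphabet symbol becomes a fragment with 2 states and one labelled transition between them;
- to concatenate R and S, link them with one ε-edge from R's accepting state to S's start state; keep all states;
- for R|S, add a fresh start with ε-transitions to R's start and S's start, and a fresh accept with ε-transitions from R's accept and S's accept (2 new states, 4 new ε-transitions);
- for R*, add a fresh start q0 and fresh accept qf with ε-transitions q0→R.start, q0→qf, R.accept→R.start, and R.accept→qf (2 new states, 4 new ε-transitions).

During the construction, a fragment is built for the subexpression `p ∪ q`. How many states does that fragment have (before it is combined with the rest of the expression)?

Fragment for `p ∪ q`:
Each of the 2 symbol leaves contributes a 2-state fragment.
  p ∪ q = 6 states

6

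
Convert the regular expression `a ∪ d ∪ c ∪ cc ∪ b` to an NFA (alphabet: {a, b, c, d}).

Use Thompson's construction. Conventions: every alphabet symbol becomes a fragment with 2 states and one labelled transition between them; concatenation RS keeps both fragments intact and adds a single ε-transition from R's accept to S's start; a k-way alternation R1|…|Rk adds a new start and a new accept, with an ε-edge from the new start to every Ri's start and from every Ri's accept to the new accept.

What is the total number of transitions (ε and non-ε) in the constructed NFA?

Recursing over subexpressions:
Each of the 6 symbol leaves contributes 1 transition (1 symbol, 0 ε).
  cc : 3 transitions (2 symbol, 1 ε)
  a ∪ d ∪ c ∪ cc ∪ b : 17 transitions (6 symbol, 11 ε)

17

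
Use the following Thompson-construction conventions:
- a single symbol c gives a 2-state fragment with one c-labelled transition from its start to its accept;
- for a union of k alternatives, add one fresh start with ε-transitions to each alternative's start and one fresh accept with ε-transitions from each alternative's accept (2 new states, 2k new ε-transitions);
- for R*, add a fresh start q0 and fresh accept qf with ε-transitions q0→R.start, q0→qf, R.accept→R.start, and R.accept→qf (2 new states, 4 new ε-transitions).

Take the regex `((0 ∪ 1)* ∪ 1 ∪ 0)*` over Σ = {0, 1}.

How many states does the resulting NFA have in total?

Building bottom-up:
Each of the 4 symbol leaves contributes a 2-state fragment.
  0 ∪ 1 → 6 states
  (0 ∪ 1)* → 8 states
  (0 ∪ 1)* ∪ 1 ∪ 0 → 14 states
  ((0 ∪ 1)* ∪ 1 ∪ 0)* → 16 states

16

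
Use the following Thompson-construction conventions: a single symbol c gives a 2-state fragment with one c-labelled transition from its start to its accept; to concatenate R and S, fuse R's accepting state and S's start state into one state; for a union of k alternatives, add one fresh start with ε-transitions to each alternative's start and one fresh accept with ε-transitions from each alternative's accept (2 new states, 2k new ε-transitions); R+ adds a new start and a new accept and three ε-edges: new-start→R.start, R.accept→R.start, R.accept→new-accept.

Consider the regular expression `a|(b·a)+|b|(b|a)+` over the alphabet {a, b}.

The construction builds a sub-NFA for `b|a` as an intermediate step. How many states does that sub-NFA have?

6

Fragment for `b|a`:
Each of the 2 symbol leaves contributes a 2-state fragment.
  b|a = 6 states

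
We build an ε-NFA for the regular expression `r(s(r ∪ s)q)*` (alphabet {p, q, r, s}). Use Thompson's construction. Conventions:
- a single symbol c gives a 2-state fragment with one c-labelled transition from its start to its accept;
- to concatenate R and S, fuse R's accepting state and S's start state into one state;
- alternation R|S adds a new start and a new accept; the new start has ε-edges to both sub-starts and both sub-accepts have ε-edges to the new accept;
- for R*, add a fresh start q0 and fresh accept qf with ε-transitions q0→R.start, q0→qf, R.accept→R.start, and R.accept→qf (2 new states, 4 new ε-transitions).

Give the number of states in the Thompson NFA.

11

Recursing over subexpressions:
Each of the 5 symbol leaves contributes a 2-state fragment.
  r ∪ s → 6 states
  s(r ∪ s)q → 8 states
  (s(r ∪ s)q)* → 10 states
  r(s(r ∪ s)q)* → 11 states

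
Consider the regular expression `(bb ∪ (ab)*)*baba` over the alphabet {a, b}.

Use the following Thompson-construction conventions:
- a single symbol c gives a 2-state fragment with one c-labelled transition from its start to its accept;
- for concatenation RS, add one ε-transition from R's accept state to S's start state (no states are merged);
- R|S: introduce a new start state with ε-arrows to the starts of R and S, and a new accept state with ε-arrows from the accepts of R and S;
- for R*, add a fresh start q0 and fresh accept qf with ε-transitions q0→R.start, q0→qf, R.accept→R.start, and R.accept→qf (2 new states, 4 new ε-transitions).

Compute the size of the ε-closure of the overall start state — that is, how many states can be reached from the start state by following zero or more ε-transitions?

9

Work bottom-up. For each fragment F, track |ε-closure(F.start)| and whether F's accept lies in that closure (i.e. whether F accepts ε). A single-symbol fragment has closure size 1 and does not accept ε.
  bb → same as the first factor's closure: |ε-closure| = 1
  ab → same as the first factor's closure: |ε-closure| = 1
  (ab)* → the star's fresh start ε-reaches both the body's start and the fresh accept: |ε-closure| = 2 + 1 = 3
  bb ∪ (ab)* → |ε-closure| = 1 (new start) + (1 + 3) + 1 (new accept, since some branch ε-reaches its own accept) = 6
  (bb ∪ (ab)*)* → new start has ε-edges to the inner start and to the new accept, so |ε-closure| = 2 + 6 = 8
  (bb ∪ (ab)*)*baba → the left operand accepts ε, so the closure extends into the next operand (via the concat ε-link); |ε-closure| = 8 + 1 = 9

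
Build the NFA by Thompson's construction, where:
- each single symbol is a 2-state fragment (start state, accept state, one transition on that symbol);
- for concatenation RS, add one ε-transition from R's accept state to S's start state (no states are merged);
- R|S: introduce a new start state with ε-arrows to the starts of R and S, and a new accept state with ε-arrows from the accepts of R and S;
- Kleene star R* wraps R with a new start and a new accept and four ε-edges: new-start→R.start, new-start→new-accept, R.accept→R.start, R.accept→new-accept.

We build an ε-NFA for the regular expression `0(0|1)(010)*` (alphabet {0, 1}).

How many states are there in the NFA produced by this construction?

Bottom-up over the parse tree:
Each of the 6 symbol leaves contributes a 2-state fragment.
  0|1 → 6 states
  010 → 6 states
  (010)* → 8 states
  0(0|1)(010)* → 16 states

16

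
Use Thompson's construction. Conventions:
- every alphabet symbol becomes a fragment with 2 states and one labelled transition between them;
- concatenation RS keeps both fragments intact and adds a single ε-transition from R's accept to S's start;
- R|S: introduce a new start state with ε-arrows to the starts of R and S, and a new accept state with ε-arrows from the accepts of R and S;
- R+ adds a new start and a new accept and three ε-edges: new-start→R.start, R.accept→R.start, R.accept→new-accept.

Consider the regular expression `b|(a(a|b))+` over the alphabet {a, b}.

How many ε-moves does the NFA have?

12

Bottom-up over the parse tree:
Each of the 4 symbol leaves contributes 0 ε-transitions.
  a|b : 4 ε-transitions
  a(a|b) : 5 ε-transitions
  (a(a|b))+ : 8 ε-transitions
  b|(a(a|b))+ : 12 ε-transitions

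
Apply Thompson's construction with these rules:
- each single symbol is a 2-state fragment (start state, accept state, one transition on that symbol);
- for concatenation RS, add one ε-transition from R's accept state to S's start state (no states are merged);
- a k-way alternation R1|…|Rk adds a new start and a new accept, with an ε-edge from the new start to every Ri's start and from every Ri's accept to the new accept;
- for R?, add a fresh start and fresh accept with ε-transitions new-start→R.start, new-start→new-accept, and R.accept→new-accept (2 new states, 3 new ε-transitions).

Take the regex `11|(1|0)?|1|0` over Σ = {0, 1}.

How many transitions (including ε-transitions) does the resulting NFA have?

22

Bottom-up over the parse tree:
Each of the 6 symbol leaves contributes 1 transition (1 symbol, 0 ε).
  11 — 3 transitions (2 symbol, 1 ε)
  1|0 — 6 transitions (2 symbol, 4 ε)
  (1|0)? — 9 transitions (2 symbol, 7 ε)
  11|(1|0)?|1|0 — 22 transitions (6 symbol, 16 ε)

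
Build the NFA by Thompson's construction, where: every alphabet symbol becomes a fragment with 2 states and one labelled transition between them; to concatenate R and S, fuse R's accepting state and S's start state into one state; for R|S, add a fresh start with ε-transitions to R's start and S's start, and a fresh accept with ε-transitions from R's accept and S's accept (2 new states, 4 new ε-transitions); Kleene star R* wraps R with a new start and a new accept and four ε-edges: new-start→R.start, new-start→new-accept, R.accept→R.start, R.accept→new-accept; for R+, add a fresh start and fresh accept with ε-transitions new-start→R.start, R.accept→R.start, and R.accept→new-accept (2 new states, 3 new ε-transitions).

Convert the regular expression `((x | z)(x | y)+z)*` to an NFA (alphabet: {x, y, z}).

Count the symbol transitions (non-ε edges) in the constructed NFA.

5

Recursing over subexpressions:
Each of the 5 symbol leaves contributes exactly 1 symbol transition.
  x | z : 2 symbol transitions
  x | y : 2 symbol transitions
  (x | y)+ : 2 symbol transitions
  (x | z)(x | y)+z : 5 symbol transitions
  ((x | z)(x | y)+z)* : 5 symbol transitions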